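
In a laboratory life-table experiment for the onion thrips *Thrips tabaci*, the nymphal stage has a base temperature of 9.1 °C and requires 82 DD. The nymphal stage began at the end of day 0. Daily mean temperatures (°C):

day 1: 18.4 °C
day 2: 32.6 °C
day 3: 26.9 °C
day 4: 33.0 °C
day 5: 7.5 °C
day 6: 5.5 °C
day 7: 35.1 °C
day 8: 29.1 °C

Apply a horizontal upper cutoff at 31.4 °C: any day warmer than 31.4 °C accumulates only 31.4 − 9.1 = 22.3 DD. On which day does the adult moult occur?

Daily DD above 9.1 °C (capped at 22.3): 9.3, 22.3, 17.8, 22.3, 0.0, 0.0, 22.3, 20.0.
Cumulative: 9.3, 31.6, 49.4, 71.7, 71.7, 71.7, 94.0, 114.0.
The total first reaches 82 DD on day 7.

day 7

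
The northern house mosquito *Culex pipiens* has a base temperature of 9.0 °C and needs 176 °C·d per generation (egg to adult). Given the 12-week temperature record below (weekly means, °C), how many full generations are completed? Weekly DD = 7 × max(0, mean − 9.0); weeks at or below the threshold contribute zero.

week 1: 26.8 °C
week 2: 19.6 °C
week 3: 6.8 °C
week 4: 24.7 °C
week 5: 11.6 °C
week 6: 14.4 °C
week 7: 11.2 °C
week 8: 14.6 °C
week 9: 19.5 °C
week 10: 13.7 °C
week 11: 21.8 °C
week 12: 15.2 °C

Weekly DD (7 × max(0, T̄ − 9.0)): 124.6, 74.2, 0.0, 109.9, 18.2, 37.8, 15.4, 39.2, 73.5, 32.9, 89.6, 43.4.
Season total = 658.7 DD.
Complete generations = ⌊658.7 / 176⌋ = 3.

3 generations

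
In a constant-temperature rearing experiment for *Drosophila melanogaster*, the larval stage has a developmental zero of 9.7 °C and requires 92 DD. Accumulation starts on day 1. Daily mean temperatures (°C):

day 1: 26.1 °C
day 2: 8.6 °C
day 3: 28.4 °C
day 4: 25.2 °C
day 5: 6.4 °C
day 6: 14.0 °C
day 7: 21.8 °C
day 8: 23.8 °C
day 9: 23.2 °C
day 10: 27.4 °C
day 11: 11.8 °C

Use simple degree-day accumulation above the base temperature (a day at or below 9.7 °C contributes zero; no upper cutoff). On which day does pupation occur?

Daily DD above 9.7 °C: 16.4, 0.0, 18.7, 15.5, 0.0, 4.3, 12.1, 14.1, 13.5, 17.7, 2.1.
Cumulative: 16.4, 16.4, 35.1, 50.6, 50.6, 54.9, 67.0, 81.1, 94.6, 112.3, 114.4.
The total first reaches 92 DD on day 9.

day 9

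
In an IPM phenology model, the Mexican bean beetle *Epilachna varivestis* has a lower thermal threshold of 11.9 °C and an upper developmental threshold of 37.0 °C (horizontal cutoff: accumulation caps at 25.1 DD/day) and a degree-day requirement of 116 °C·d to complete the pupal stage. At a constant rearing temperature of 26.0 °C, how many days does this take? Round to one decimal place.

Daily accumulation = 26.0 − 11.9 = 14.1 DD/day.
Duration = 116 / 14.1 = 8.227 ≈ 8.2 days.

8.2 days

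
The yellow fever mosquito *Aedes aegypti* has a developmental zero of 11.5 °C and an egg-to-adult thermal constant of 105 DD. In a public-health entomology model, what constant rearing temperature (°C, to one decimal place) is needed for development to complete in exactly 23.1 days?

16.0 °C

Required daily accumulation = 105 / 23.1 = 4.545 DD/day.
T = T_base + 4.545 = 11.5 + 4.545 = 16.045 ≈ 16.0 °C.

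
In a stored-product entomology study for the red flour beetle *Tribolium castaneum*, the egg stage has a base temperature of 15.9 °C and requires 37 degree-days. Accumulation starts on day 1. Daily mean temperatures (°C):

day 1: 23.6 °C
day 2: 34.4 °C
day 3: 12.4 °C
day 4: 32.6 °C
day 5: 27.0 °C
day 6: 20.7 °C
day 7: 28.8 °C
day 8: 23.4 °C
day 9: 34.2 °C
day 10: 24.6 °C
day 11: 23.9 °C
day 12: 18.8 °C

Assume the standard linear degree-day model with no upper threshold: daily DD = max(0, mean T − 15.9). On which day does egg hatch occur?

day 4

Daily DD above 15.9 °C: 7.7, 18.5, 0.0, 16.7, 11.1, 4.8, 12.9, 7.5, 18.3, 8.7, 8.0, 2.9.
Cumulative: 7.7, 26.2, 26.2, 42.9, 54.0, 58.8, 71.7, 79.2, 97.5, 106.2, 114.2, 117.1.
The total first reaches 37 DD on day 4.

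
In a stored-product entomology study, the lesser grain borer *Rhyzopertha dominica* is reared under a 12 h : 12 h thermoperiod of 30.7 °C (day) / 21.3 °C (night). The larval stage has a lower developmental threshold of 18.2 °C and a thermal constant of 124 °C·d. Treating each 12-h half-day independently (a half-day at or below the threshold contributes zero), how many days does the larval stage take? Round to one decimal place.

15.9 days

Day half: max(0, 30.7 − 18.2) × 0.5 = 12.5 × 0.5 = 6.25 DD.
Night half: max(0, 21.3 − 18.2) × 0.5 = 3.1 × 0.5 = 1.55 DD.
Per 24 h: 7.80 DD/day.
Duration = 124 / 7.80 = 15.897 ≈ 15.9 days.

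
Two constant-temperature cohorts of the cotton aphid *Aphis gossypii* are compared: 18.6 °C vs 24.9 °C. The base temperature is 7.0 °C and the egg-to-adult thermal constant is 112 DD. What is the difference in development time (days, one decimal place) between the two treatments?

At 18.6 °C: 112 / (18.6 − 7.0) = 112 / 11.6 = 9.655 d.
At 24.9 °C: 112 / (24.9 − 7.0) = 112 / 17.9 = 6.257 d.
Difference = |9.655 − 6.257| = 3.398 ≈ 3.4 days.

3.4 days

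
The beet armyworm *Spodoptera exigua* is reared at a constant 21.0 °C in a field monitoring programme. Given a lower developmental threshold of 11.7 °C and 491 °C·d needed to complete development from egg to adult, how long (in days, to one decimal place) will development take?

Daily accumulation = 21.0 − 11.7 = 9.3 DD/day.
Duration = 491 / 9.3 = 52.796 ≈ 52.8 days.

52.8 days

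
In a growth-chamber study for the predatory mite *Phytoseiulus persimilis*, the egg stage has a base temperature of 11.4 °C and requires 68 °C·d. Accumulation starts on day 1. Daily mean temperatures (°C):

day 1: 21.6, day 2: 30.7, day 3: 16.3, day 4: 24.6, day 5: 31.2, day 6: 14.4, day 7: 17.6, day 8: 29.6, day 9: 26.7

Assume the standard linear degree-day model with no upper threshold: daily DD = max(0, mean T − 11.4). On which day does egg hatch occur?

Daily DD above 11.4 °C: 10.2, 19.3, 4.9, 13.2, 19.8, 3.0, 6.2, 18.2, 15.3.
Cumulative: 10.2, 29.5, 34.4, 47.6, 67.4, 70.4, 76.6, 94.8, 110.1.
The total first reaches 68 DD on day 6.

day 6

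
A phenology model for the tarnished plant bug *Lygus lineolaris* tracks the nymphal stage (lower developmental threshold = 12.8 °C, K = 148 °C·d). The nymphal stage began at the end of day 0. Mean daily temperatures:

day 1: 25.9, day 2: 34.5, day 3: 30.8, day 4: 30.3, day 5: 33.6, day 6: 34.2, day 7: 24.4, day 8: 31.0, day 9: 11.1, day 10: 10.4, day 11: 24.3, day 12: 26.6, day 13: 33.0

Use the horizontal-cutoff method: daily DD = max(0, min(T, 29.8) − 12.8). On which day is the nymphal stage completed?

day 12

Daily DD above 12.8 °C (capped at 17.0): 13.1, 17.0, 17.0, 17.0, 17.0, 17.0, 11.6, 17.0, 0.0, 0.0, 11.5, 13.8, 17.0.
Cumulative: 13.1, 30.1, 47.1, 64.1, 81.1, 98.1, 109.7, 126.7, 126.7, 126.7, 138.2, 152.0, 169.0.
The total first reaches 148 DD on day 12.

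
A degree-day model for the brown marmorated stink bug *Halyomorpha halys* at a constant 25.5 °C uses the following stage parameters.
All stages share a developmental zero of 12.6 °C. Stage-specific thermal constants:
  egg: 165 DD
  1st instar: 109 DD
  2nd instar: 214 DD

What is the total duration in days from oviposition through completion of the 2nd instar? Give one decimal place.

37.8 days

Daily accumulation at 25.5 °C = 25.5 − 12.6 = 12.9 DD/day.
Total K = 165 + 109 + 214 = 488 DD.
Total duration = 488 / 12.9 = 37.829 ≈ 37.8 days.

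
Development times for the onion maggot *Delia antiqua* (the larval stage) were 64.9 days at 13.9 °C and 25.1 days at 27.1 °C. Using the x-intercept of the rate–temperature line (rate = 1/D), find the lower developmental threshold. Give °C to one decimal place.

Under the model K = D·(T − T_b), so D₁·(T₁ − T_b) = D₂·(T₂ − T_b).
64.9·(13.9 − T_b) = 25.1·(27.1 − T_b)
T_b = (64.9·13.9 − 25.1·27.1) / (64.9 − 25.1) = 221.90 / 39.8 = 5.575 °C ≈ 5.6 °C.

5.6 °C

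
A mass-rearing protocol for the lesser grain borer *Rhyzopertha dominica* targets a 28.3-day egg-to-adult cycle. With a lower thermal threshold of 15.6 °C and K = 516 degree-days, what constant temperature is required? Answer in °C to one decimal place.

Required daily accumulation = 516 / 28.3 = 18.233 DD/day.
T = T_base + 18.233 = 15.6 + 18.233 = 33.833 ≈ 33.8 °C.

33.8 °C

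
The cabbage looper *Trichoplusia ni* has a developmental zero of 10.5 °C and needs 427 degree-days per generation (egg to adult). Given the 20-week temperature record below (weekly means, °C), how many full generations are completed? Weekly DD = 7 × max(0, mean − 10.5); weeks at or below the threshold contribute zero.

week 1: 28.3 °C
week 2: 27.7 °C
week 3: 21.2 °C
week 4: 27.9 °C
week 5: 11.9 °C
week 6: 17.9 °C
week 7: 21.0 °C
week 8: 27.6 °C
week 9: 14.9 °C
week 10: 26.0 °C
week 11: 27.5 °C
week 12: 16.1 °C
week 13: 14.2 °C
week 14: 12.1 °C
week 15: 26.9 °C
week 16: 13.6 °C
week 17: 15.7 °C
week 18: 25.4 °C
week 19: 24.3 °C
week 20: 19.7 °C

3 generations

Weekly DD (7 × max(0, T̄ − 10.5)): 124.6, 120.4, 74.9, 121.8, 9.8, 51.8, 73.5, 119.7, 30.8, 108.5, 119.0, 39.2, 25.9, 11.2, 114.8, 21.7, 36.4, 104.3, 96.6, 64.4.
Season total = 1469.3 DD.
Complete generations = ⌊1469.3 / 427⌋ = 3.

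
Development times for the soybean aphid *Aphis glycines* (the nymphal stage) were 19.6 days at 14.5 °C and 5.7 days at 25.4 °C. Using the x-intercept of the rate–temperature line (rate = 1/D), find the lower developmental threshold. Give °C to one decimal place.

10.0 °C

Linear rate model ⇒ the product D·(T − T_b) is constant across temperatures.
19.6·(14.5 − T_b) = 5.7·(25.4 − T_b)
T_b = (19.6·14.5 − 5.7·25.4) / (19.6 − 5.7) = 139.42 / 13.9 = 10.030 °C ≈ 10.0 °C.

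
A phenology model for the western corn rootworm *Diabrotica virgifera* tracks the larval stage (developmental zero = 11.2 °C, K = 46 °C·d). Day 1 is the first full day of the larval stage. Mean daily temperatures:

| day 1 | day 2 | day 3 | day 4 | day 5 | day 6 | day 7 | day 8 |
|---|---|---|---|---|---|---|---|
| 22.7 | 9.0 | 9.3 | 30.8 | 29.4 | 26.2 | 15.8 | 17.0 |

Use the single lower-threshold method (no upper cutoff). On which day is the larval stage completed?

day 5

Daily DD above 11.2 °C: 11.5, 0.0, 0.0, 19.6, 18.2, 15.0, 4.6, 5.8.
Cumulative: 11.5, 11.5, 11.5, 31.1, 49.3, 64.3, 68.9, 74.7.
The total first reaches 46 DD on day 5.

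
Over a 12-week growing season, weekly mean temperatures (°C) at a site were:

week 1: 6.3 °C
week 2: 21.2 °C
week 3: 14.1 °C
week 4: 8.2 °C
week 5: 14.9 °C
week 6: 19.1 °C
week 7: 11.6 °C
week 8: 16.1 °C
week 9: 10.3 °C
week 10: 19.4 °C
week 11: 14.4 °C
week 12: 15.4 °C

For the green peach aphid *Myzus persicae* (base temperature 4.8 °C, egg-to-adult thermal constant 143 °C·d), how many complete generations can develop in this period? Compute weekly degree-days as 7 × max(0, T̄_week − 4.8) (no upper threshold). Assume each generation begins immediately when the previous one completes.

Weekly DD (7 × max(0, T̄ − 4.8)): 10.5, 114.8, 65.1, 23.8, 70.7, 100.1, 47.6, 79.1, 38.5, 102.2, 67.2, 74.2.
Season total = 793.8 DD.
Complete generations = ⌊793.8 / 143⌋ = 5.

5 generations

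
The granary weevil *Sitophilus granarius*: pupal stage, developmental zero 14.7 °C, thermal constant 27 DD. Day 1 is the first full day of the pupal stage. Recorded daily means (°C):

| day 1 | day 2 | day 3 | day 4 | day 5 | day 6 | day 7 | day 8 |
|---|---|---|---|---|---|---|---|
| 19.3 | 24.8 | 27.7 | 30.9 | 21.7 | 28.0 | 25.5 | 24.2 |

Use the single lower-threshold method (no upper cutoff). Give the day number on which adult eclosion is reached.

day 3

Daily DD above 14.7 °C: 4.6, 10.1, 13.0, 16.2, 7.0, 13.3, 10.8, 9.5.
Cumulative: 4.6, 14.7, 27.7, 43.9, 50.9, 64.2, 75.0, 84.5.
The total first reaches 27 DD on day 3.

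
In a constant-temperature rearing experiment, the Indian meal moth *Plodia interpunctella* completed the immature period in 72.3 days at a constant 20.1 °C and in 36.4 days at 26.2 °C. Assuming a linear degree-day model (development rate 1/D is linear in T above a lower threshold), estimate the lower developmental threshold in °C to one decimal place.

13.9 °C

Equal thermal constants: D₁(T₁ − T_b) = D₂(T₂ − T_b).
72.3·(20.1 − T_b) = 36.4·(26.2 − T_b)
T_b = (72.3·20.1 − 36.4·26.2) / (72.3 − 36.4) = 499.55 / 35.9 = 13.915 °C ≈ 13.9 °C.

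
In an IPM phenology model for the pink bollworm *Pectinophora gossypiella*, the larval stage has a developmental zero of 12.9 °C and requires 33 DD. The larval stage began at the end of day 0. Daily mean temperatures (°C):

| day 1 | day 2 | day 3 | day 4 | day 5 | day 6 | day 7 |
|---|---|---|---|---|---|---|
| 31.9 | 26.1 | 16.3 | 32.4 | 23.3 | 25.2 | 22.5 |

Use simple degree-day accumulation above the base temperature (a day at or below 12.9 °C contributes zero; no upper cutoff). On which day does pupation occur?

Daily DD above 12.9 °C: 19.0, 13.2, 3.4, 19.5, 10.4, 12.3, 9.6.
Cumulative: 19.0, 32.2, 35.6, 55.1, 65.5, 77.8, 87.4.
The total first reaches 33 DD on day 3.

day 3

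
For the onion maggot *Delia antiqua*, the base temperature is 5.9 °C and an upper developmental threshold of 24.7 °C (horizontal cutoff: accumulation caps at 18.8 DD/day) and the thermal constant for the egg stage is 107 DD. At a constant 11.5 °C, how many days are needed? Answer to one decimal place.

Daily accumulation = 11.5 − 5.9 = 5.6 DD/day.
Duration = 107 / 5.6 = 19.107 ≈ 19.1 days.

19.1 days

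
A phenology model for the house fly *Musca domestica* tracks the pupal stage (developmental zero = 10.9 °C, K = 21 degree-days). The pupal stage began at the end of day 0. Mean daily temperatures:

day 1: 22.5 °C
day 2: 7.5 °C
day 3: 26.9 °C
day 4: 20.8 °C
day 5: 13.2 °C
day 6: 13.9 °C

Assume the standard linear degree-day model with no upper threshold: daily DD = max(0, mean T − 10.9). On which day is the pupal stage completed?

day 3

Daily DD above 10.9 °C: 11.6, 0.0, 16.0, 9.9, 2.3, 3.0.
Cumulative: 11.6, 11.6, 27.6, 37.5, 39.8, 42.8.
The total first reaches 21 DD on day 3.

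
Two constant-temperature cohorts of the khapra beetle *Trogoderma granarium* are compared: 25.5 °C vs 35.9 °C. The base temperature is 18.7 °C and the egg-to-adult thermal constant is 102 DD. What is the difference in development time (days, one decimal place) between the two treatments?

9.1 days

At 25.5 °C: 102 / (25.5 − 18.7) = 102 / 6.8 = 15.000 d.
At 35.9 °C: 102 / (35.9 − 18.7) = 102 / 17.2 = 5.930 d.
Difference = |15.000 − 5.930| = 9.070 ≈ 9.1 days.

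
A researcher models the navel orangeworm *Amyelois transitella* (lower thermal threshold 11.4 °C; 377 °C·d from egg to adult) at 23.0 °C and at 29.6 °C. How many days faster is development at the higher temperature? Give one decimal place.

11.8 days

At 23.0 °C: 377 / (23.0 − 11.4) = 377 / 11.6 = 32.500 d.
At 29.6 °C: 377 / (29.6 − 11.4) = 377 / 18.2 = 20.714 d.
Difference = |32.500 − 20.714| = 11.786 ≈ 11.8 days.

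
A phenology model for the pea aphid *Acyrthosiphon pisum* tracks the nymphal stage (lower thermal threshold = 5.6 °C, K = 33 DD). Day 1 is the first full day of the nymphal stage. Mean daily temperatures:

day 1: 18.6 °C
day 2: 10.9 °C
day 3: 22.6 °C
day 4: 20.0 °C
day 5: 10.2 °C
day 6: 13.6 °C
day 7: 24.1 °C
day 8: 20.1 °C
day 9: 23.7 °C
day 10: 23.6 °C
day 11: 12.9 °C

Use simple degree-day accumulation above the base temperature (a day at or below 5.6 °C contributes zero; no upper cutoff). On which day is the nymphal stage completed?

Daily DD above 5.6 °C: 13.0, 5.3, 17.0, 14.4, 4.6, 8.0, 18.5, 14.5, 18.1, 18.0, 7.3.
Cumulative: 13.0, 18.3, 35.3, 49.7, 54.3, 62.3, 80.8, 95.3, 113.4, 131.4, 138.7.
The total first reaches 33 DD on day 3.

day 3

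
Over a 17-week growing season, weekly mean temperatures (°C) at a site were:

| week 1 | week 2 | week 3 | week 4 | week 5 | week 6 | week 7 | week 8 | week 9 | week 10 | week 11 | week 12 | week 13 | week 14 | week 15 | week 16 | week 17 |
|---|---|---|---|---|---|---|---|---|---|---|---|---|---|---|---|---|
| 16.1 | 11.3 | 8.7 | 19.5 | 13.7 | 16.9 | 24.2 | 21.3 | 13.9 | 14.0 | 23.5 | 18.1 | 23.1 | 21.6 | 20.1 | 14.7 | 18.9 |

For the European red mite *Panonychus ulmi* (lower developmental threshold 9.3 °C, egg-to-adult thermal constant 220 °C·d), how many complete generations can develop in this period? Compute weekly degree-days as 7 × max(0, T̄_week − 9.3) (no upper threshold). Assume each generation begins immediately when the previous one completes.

Weekly DD (7 × max(0, T̄ − 9.3)): 47.6, 14.0, 0.0, 71.4, 30.8, 53.2, 104.3, 84.0, 32.2, 32.9, 99.4, 61.6, 96.6, 86.1, 75.6, 37.8, 67.2.
Season total = 994.7 DD.
Complete generations = ⌊994.7 / 220⌋ = 4.

4 generations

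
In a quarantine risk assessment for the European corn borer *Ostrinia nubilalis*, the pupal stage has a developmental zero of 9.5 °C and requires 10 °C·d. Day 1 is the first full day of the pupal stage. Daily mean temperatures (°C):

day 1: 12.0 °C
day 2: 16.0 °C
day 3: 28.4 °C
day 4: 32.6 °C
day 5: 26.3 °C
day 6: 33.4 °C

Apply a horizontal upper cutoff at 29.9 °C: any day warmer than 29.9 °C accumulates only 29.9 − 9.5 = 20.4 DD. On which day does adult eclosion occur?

Daily DD above 9.5 °C (capped at 20.4): 2.5, 6.5, 18.9, 20.4, 16.8, 20.4.
Cumulative: 2.5, 9.0, 27.9, 48.3, 65.1, 85.5.
The total first reaches 10 DD on day 3.

day 3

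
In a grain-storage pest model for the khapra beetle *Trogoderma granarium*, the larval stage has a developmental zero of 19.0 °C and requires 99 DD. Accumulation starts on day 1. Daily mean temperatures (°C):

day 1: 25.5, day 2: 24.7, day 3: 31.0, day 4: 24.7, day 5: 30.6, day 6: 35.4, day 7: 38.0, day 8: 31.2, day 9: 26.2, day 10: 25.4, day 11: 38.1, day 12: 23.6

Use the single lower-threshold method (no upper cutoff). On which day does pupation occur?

Daily DD above 19.0 °C: 6.5, 5.7, 12.0, 5.7, 11.6, 16.4, 19.0, 12.2, 7.2, 6.4, 19.1, 4.6.
Cumulative: 6.5, 12.2, 24.2, 29.9, 41.5, 57.9, 76.9, 89.1, 96.3, 102.7, 121.8, 126.4.
The total first reaches 99 DD on day 10.

day 10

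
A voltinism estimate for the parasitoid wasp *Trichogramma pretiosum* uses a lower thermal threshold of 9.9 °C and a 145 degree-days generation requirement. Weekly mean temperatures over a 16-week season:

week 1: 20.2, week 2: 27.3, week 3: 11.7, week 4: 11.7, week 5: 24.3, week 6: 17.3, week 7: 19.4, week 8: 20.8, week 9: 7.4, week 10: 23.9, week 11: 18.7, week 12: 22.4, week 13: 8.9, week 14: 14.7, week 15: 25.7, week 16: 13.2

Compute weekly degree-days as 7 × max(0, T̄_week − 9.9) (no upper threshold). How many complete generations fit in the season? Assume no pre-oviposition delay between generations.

Weekly DD (7 × max(0, T̄ − 9.9)): 72.1, 121.8, 12.6, 12.6, 100.8, 51.8, 66.5, 76.3, 0.0, 98.0, 61.6, 87.5, 0.0, 33.6, 110.6, 23.1.
Season total = 928.9 DD.
Complete generations = ⌊928.9 / 145⌋ = 6.

6 generations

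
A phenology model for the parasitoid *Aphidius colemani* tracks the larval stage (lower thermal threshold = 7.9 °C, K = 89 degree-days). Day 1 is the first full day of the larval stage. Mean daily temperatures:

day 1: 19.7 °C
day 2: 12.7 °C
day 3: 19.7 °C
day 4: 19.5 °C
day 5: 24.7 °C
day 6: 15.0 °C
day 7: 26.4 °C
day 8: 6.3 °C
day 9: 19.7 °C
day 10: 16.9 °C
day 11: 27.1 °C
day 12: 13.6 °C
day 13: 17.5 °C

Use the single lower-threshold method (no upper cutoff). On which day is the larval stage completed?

day 9

Daily DD above 7.9 °C: 11.8, 4.8, 11.8, 11.6, 16.8, 7.1, 18.5, 0.0, 11.8, 9.0, 19.2, 5.7, 9.6.
Cumulative: 11.8, 16.6, 28.4, 40.0, 56.8, 63.9, 82.4, 82.4, 94.2, 103.2, 122.4, 128.1, 137.7.
The total first reaches 89 DD on day 9.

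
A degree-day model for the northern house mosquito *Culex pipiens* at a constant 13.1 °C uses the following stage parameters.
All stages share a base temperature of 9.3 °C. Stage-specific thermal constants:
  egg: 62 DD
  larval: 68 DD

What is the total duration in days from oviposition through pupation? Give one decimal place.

Daily accumulation at 13.1 °C = 13.1 − 9.3 = 3.8 DD/day.
Total K = 62 + 68 = 130 DD.
Total duration = 130 / 3.8 = 34.211 ≈ 34.2 days.

34.2 days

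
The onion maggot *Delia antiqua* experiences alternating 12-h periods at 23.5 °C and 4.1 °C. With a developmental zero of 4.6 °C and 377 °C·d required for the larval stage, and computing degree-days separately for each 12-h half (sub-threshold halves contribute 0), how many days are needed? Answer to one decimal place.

Day half: max(0, 23.5 − 4.6) × 0.5 = 18.9 × 0.5 = 9.45 DD.
Night half: max(0, 4.1 − 4.6) × 0.5 = 0.0 × 0.5 = 0.00 DD.
Per 24 h: 9.45 DD/day.
Duration = 377 / 9.45 = 39.894 ≈ 39.9 days.

39.9 days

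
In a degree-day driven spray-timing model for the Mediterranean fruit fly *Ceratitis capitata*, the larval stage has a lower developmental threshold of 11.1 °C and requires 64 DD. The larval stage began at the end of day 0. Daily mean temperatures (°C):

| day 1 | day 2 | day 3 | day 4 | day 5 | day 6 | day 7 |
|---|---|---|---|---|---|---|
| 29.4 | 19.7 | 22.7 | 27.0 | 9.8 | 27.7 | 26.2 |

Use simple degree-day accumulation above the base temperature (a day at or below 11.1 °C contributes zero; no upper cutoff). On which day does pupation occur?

Daily DD above 11.1 °C: 18.3, 8.6, 11.6, 15.9, 0.0, 16.6, 15.1.
Cumulative: 18.3, 26.9, 38.5, 54.4, 54.4, 71.0, 86.1.
The total first reaches 64 DD on day 6.

day 6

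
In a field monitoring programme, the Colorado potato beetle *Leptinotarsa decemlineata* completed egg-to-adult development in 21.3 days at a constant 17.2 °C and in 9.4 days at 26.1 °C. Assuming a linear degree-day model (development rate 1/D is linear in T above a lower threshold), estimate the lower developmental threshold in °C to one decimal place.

Under the model K = D·(T − T_b), so D₁·(T₁ − T_b) = D₂·(T₂ − T_b).
21.3·(17.2 − T_b) = 9.4·(26.1 − T_b)
T_b = (21.3·17.2 − 9.4·26.1) / (21.3 − 9.4) = 121.02 / 11.9 = 10.170 °C ≈ 10.2 °C.

10.2 °C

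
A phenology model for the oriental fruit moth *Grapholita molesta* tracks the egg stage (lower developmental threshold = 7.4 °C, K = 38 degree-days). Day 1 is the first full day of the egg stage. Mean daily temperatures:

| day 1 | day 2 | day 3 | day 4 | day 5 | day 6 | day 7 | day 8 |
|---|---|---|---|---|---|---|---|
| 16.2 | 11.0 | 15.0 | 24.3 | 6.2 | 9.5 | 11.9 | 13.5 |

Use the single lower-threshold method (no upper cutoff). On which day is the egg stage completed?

day 6

Daily DD above 7.4 °C: 8.8, 3.6, 7.6, 16.9, 0.0, 2.1, 4.5, 6.1.
Cumulative: 8.8, 12.4, 20.0, 36.9, 36.9, 39.0, 43.5, 49.6.
The total first reaches 38 DD on day 6.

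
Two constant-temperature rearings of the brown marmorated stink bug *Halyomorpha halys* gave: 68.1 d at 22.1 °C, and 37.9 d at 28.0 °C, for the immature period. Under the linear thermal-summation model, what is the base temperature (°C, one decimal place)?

14.7 °C

Under the model K = D·(T − T_b), so D₁·(T₁ − T_b) = D₂·(T₂ − T_b).
68.1·(22.1 − T_b) = 37.9·(28.0 − T_b)
T_b = (68.1·22.1 − 37.9·28.0) / (68.1 − 37.9) = 443.81 / 30.2 = 14.696 °C ≈ 14.7 °C.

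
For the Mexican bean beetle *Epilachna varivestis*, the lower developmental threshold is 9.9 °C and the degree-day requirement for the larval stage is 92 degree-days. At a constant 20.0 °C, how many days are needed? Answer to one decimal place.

9.1 days

Daily accumulation = 20.0 − 9.9 = 10.1 DD/day.
Duration = 92 / 10.1 = 9.109 ≈ 9.1 days.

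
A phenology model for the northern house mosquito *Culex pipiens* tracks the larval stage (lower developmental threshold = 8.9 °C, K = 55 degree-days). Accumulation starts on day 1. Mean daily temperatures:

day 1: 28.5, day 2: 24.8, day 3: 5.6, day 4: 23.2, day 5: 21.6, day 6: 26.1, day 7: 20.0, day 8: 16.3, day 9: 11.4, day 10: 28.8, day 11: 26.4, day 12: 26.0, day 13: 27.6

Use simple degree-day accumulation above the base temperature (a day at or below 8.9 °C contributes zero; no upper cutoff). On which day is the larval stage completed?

day 5

Daily DD above 8.9 °C: 19.6, 15.9, 0.0, 14.3, 12.7, 17.2, 11.1, 7.4, 2.5, 19.9, 17.5, 17.1, 18.7.
Cumulative: 19.6, 35.5, 35.5, 49.8, 62.5, 79.7, 90.8, 98.2, 100.7, 120.6, 138.1, 155.2, 173.9.
The total first reaches 55 DD on day 5.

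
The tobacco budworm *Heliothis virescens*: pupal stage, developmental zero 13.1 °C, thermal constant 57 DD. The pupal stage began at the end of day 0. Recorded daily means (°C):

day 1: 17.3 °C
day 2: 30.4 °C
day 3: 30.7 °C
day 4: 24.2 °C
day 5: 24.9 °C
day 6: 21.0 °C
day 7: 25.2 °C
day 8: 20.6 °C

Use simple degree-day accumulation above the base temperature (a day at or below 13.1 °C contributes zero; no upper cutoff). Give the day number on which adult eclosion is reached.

Daily DD above 13.1 °C: 4.2, 17.3, 17.6, 11.1, 11.8, 7.9, 12.1, 7.5.
Cumulative: 4.2, 21.5, 39.1, 50.2, 62.0, 69.9, 82.0, 89.5.
The total first reaches 57 DD on day 5.

day 5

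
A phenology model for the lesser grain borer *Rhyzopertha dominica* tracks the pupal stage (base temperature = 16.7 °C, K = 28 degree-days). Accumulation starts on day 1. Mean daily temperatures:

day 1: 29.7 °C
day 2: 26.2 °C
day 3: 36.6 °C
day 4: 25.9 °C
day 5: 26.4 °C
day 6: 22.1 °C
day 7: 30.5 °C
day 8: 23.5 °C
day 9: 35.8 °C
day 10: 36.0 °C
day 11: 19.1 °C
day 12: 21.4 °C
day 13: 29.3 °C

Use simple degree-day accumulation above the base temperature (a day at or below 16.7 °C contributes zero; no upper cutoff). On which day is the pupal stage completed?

Daily DD above 16.7 °C: 13.0, 9.5, 19.9, 9.2, 9.7, 5.4, 13.8, 6.8, 19.1, 19.3, 2.4, 4.7, 12.6.
Cumulative: 13.0, 22.5, 42.4, 51.6, 61.3, 66.7, 80.5, 87.3, 106.4, 125.7, 128.1, 132.8, 145.4.
The total first reaches 28 DD on day 3.

day 3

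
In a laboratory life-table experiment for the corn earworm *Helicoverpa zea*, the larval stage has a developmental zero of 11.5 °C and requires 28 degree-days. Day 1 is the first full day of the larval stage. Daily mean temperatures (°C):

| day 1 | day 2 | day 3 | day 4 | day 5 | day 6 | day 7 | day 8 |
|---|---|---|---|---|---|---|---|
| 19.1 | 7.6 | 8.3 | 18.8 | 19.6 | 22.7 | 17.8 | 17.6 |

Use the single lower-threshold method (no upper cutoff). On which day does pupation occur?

Daily DD above 11.5 °C: 7.6, 0.0, 0.0, 7.3, 8.1, 11.2, 6.3, 6.1.
Cumulative: 7.6, 7.6, 7.6, 14.9, 23.0, 34.2, 40.5, 46.6.
The total first reaches 28 DD on day 6.

day 6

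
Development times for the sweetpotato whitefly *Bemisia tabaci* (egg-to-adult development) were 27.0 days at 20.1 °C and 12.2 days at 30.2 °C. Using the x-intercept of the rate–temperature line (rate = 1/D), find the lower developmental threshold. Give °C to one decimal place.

Under the model K = D·(T − T_b), so D₁·(T₁ − T_b) = D₂·(T₂ − T_b).
27.0·(20.1 − T_b) = 12.2·(30.2 − T_b)
T_b = (27.0·20.1 − 12.2·30.2) / (27.0 − 12.2) = 174.26 / 14.8 = 11.774 °C ≈ 11.8 °C.

11.8 °C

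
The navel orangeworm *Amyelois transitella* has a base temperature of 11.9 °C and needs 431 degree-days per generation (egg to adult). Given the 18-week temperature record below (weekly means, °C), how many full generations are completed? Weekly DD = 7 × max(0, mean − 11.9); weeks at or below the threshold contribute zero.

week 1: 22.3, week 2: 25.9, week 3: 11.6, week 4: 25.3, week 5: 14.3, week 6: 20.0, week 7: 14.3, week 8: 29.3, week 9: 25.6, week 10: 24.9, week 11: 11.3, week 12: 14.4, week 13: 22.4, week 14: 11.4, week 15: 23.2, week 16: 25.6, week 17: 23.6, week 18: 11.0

2 generations

Weekly DD (7 × max(0, T̄ − 11.9)): 72.8, 98.0, 0.0, 93.8, 16.8, 56.7, 16.8, 121.8, 95.9, 91.0, 0.0, 17.5, 73.5, 0.0, 79.1, 95.9, 81.9, 0.0.
Season total = 1011.5 DD.
Complete generations = ⌊1011.5 / 431⌋ = 2.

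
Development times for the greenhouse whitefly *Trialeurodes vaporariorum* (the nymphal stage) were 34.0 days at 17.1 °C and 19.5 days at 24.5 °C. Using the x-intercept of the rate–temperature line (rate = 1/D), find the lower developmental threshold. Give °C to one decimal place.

7.1 °C

Under the model K = D·(T − T_b), so D₁·(T₁ − T_b) = D₂·(T₂ − T_b).
34.0·(17.1 − T_b) = 19.5·(24.5 − T_b)
T_b = (34.0·17.1 − 19.5·24.5) / (34.0 − 19.5) = 103.65 / 14.5 = 7.148 °C ≈ 7.1 °C.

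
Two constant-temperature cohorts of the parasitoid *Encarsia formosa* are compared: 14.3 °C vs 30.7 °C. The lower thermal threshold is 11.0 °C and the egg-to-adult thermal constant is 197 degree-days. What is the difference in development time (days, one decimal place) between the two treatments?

At 14.3 °C: 197 / (14.3 − 11.0) = 197 / 3.3 = 59.697 d.
At 30.7 °C: 197 / (30.7 − 11.0) = 197 / 19.7 = 10.000 d.
Difference = |59.697 − 10.000| = 49.697 ≈ 49.7 days.

49.7 days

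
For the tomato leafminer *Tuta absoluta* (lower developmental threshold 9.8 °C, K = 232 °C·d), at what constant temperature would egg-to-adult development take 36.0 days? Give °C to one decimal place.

16.2 °C

Required daily accumulation = 232 / 36.0 = 6.444 DD/day.
T = T_base + 6.444 = 9.8 + 6.444 = 16.244 ≈ 16.2 °C.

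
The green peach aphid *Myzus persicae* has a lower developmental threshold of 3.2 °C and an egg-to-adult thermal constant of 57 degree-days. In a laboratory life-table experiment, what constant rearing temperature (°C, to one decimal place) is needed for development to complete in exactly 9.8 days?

9.0 °C

Required daily accumulation = 57 / 9.8 = 5.816 DD/day.
T = T_base + 5.816 = 3.2 + 5.816 = 9.016 ≈ 9.0 °C.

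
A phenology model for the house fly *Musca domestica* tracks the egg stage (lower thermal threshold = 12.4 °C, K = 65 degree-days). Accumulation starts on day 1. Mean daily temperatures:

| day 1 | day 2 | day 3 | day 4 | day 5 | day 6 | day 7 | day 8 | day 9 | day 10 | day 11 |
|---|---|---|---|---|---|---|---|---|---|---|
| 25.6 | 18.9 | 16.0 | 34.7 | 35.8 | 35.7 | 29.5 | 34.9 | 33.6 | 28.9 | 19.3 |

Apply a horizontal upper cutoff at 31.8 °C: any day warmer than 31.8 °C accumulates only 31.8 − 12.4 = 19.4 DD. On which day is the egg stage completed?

Daily DD above 12.4 °C (capped at 19.4): 13.2, 6.5, 3.6, 19.4, 19.4, 19.4, 17.1, 19.4, 19.4, 16.5, 6.9.
Cumulative: 13.2, 19.7, 23.3, 42.7, 62.1, 81.5, 98.6, 118.0, 137.4, 153.9, 160.8.
The total first reaches 65 DD on day 6.

day 6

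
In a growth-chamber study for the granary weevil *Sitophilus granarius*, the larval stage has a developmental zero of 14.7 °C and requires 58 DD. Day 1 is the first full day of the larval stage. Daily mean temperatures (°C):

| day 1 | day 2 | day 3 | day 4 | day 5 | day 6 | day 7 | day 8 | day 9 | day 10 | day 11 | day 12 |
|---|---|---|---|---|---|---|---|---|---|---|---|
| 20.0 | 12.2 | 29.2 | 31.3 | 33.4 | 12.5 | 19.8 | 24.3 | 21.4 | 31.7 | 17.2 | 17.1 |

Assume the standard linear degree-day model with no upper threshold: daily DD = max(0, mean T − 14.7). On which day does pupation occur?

Daily DD above 14.7 °C: 5.3, 0.0, 14.5, 16.6, 18.7, 0.0, 5.1, 9.6, 6.7, 17.0, 2.5, 2.4.
Cumulative: 5.3, 5.3, 19.8, 36.4, 55.1, 55.1, 60.2, 69.8, 76.5, 93.5, 96.0, 98.4.
The total first reaches 58 DD on day 7.

day 7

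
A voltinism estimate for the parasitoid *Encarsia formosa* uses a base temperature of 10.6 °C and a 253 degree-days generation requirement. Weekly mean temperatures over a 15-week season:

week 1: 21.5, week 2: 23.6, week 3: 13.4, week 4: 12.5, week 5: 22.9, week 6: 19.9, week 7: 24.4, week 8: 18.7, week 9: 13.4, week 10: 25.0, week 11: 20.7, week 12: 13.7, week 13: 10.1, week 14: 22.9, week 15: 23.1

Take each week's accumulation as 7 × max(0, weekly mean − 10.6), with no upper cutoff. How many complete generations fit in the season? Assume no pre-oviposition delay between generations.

3 generations

Weekly DD (7 × max(0, T̄ − 10.6)): 76.3, 91.0, 19.6, 13.3, 86.1, 65.1, 96.6, 56.7, 19.6, 100.8, 70.7, 21.7, 0.0, 86.1, 87.5.
Season total = 891.1 DD.
Complete generations = ⌊891.1 / 253⌋ = 3.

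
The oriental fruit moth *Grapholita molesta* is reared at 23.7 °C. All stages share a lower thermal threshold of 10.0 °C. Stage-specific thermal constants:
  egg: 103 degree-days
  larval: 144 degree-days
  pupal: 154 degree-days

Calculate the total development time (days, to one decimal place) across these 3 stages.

29.3 days

Daily accumulation at 23.7 °C = 23.7 − 10.0 = 13.7 DD/day.
Total K = 103 + 144 + 154 = 401 DD.
Total duration = 401 / 13.7 = 29.270 ≈ 29.3 days.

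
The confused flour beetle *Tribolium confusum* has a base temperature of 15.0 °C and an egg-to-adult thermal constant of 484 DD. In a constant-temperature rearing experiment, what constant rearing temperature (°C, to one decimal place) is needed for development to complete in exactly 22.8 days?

36.2 °C

Required daily accumulation = 484 / 22.8 = 21.228 DD/day.
T = T_base + 21.228 = 15.0 + 21.228 = 36.228 ≈ 36.2 °C.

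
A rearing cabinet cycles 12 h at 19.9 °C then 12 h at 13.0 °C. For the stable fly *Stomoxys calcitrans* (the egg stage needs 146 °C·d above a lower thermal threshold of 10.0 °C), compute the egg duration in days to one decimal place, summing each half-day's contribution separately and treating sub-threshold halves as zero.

Day half: max(0, 19.9 − 10.0) × 0.5 = 9.9 × 0.5 = 4.95 DD.
Night half: max(0, 13.0 − 10.0) × 0.5 = 3.0 × 0.5 = 1.50 DD.
Per 24 h: 6.45 DD/day.
Duration = 146 / 6.45 = 22.636 ≈ 22.6 days.

22.6 days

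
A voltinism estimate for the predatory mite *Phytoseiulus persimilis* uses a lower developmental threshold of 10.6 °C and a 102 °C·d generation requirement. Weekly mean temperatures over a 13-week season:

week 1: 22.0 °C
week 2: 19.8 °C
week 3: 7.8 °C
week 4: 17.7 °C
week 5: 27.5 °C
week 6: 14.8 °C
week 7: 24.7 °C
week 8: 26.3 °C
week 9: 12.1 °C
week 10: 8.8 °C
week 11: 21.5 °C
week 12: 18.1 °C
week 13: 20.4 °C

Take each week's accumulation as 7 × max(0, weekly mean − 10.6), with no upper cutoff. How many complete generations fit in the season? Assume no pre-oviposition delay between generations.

Weekly DD (7 × max(0, T̄ − 10.6)): 79.8, 64.4, 0.0, 49.7, 118.3, 29.4, 98.7, 109.9, 10.5, 0.0, 76.3, 52.5, 68.6.
Season total = 758.1 DD.
Complete generations = ⌊758.1 / 102⌋ = 7.

7 generations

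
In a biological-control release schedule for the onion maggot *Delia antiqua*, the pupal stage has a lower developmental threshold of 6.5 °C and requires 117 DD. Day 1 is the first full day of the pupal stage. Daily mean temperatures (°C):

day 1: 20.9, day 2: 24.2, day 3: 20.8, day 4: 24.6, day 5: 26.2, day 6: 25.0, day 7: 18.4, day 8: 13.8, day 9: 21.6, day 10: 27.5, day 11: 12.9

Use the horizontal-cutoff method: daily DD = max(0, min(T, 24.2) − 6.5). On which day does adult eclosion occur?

day 8

Daily DD above 6.5 °C (capped at 17.7): 14.4, 17.7, 14.3, 17.7, 17.7, 17.7, 11.9, 7.3, 15.1, 17.7, 6.4.
Cumulative: 14.4, 32.1, 46.4, 64.1, 81.8, 99.5, 111.4, 118.7, 133.8, 151.5, 157.9.
The total first reaches 117 DD on day 8.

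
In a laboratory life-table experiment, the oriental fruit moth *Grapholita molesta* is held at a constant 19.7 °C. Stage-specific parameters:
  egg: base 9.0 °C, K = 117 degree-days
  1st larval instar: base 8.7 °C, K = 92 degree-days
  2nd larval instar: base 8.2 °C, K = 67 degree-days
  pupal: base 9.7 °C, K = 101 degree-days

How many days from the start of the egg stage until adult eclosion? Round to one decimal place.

35.2 days

egg: 117 / (19.7 − 9.0) = 117 / 10.7 = 10.935 d.
1st larval instar: 92 / (19.7 − 8.7) = 92 / 11.0 = 8.364 d.
2nd larval instar: 67 / (19.7 − 8.2) = 67 / 11.5 = 5.826 d.
pupal: 101 / (19.7 − 9.7) = 101 / 10.0 = 10.100 d.
Sum = 35.224 ≈ 35.2 days.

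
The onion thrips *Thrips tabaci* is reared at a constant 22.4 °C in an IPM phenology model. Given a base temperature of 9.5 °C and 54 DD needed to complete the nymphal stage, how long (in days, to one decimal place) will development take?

Daily accumulation = 22.4 − 9.5 = 12.9 DD/day.
Duration = 54 / 12.9 = 4.186 ≈ 4.2 days.

4.2 days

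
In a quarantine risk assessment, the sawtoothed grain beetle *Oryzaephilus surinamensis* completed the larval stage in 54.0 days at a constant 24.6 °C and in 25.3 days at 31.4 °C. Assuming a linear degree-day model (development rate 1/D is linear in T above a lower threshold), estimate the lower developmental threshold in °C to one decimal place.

Under the model K = D·(T − T_b), so D₁·(T₁ − T_b) = D₂·(T₂ − T_b).
54.0·(24.6 − T_b) = 25.3·(31.4 − T_b)
T_b = (54.0·24.6 − 25.3·31.4) / (54.0 − 25.3) = 533.98 / 28.7 = 18.606 °C ≈ 18.6 °C.

18.6 °C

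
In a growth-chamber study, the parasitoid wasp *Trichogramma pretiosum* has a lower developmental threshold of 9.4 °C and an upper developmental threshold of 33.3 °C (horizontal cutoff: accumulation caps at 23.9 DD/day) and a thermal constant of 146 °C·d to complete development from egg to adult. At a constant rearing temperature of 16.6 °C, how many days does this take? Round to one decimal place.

Daily accumulation = 16.6 − 9.4 = 7.2 DD/day.
Duration = 146 / 7.2 = 20.278 ≈ 20.3 days.

20.3 days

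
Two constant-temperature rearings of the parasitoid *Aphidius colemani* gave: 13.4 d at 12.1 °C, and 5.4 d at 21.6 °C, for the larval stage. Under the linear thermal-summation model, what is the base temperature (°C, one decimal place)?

5.7 °C

Under the model K = D·(T − T_b), so D₁·(T₁ − T_b) = D₂·(T₂ − T_b).
13.4·(12.1 − T_b) = 5.4·(21.6 − T_b)
T_b = (13.4·12.1 − 5.4·21.6) / (13.4 − 5.4) = 45.50 / 8.0 = 5.687 °C ≈ 5.7 °C.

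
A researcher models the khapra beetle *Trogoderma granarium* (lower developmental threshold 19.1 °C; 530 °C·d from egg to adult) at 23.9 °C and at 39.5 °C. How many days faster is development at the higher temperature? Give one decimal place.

At 23.9 °C: 530 / (23.9 − 19.1) = 530 / 4.8 = 110.417 d.
At 39.5 °C: 530 / (39.5 − 19.1) = 530 / 20.4 = 25.980 d.
Difference = |110.417 − 25.980| = 84.436 ≈ 84.4 days.

84.4 days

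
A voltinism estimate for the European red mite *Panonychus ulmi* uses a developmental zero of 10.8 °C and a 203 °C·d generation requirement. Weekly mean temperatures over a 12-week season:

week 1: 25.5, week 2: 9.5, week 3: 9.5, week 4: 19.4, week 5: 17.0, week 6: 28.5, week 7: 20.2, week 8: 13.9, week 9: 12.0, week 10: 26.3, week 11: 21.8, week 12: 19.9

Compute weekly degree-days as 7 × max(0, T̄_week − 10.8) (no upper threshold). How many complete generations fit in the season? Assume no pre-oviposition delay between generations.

3 generations

Weekly DD (7 × max(0, T̄ − 10.8)): 102.9, 0.0, 0.0, 60.2, 43.4, 123.9, 65.8, 21.7, 8.4, 108.5, 77.0, 63.7.
Season total = 675.5 DD.
Complete generations = ⌊675.5 / 203⌋ = 3.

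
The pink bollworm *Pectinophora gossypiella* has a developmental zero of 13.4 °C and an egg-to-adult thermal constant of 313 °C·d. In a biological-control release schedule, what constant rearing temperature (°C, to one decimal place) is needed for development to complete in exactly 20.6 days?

28.6 °C

Required daily accumulation = 313 / 20.6 = 15.194 DD/day.
T = T_base + 15.194 = 13.4 + 15.194 = 28.594 ≈ 28.6 °C.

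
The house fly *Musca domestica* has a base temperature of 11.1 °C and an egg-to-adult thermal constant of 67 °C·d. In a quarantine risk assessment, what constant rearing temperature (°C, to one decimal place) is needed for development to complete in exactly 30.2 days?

13.3 °C

Required daily accumulation = 67 / 30.2 = 2.219 DD/day.
T = T_base + 2.219 = 11.1 + 2.219 = 13.319 ≈ 13.3 °C.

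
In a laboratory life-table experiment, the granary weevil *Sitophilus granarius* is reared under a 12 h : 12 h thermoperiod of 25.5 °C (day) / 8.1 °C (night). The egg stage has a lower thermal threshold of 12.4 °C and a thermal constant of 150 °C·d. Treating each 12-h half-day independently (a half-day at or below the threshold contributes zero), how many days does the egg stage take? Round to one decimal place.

Day half: max(0, 25.5 − 12.4) × 0.5 = 13.1 × 0.5 = 6.55 DD.
Night half: max(0, 8.1 − 12.4) × 0.5 = 0.0 × 0.5 = 0.00 DD.
Per 24 h: 6.55 DD/day.
Duration = 150 / 6.55 = 22.901 ≈ 22.9 days.

22.9 days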